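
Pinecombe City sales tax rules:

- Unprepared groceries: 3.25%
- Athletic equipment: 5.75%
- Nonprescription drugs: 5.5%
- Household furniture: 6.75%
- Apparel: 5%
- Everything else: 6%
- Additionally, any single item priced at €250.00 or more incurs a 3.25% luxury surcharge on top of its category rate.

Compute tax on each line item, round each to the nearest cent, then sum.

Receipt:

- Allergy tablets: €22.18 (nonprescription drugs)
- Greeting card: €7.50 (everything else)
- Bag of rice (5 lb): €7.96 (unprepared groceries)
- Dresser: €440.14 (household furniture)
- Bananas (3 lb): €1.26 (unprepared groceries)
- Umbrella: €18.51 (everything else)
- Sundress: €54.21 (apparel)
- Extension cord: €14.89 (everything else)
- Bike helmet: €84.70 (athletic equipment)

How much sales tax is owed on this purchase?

Allergy tablets €22.18: nonprescription drugs → 5.5% → €1.22
Greeting card €7.50: everything else → 6% → €0.45
Bag of rice (5 lb) €7.96: unprepared groceries → 3.25% → €0.26
Dresser €440.14: household furniture → 6.75% + 3.25% surcharge = 10% → €44.01
Bananas (3 lb) €1.26: unprepared groceries → 3.25% → €0.04
Umbrella €18.51: everything else → 6% → €1.11
Sundress €54.21: apparel → 5% → €2.71
Extension cord €14.89: everything else → 6% → €0.89
Bike helmet €84.70: athletic equipment → 5.75% → €4.87
Total tax = €1.22 + €0.45 + €0.26 + €44.01 + €0.04 + €1.11 + €2.71 + €0.89 + €4.87 = €55.56

€55.56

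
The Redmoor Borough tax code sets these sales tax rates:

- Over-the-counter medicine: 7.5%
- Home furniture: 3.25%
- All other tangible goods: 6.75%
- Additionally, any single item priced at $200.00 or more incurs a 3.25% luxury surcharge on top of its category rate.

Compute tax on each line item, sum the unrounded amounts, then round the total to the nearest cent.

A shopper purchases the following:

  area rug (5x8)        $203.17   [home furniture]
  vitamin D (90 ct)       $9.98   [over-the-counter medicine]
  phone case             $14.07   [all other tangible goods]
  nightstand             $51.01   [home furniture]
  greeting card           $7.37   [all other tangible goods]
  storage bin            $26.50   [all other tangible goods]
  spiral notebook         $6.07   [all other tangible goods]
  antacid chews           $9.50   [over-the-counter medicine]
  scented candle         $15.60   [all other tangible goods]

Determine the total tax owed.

$21.02

Area rug (5x8) $203.17: home furniture → 3.25% + 3.25% surcharge = 6.5% → $13.20605
Vitamin D (90 ct) $9.98: over-the-counter medicine → 7.5% → $0.7485
Phone case $14.07: all other tangible goods → 6.75% → $0.949725
Nightstand $51.01: home furniture → 3.25% → $1.657825
Greeting card $7.37: all other tangible goods → 6.75% → $0.497475
Storage bin $26.50: all other tangible goods → 6.75% → $1.78875
Spiral notebook $6.07: all other tangible goods → 6.75% → $0.409725
Antacid chews $9.50: over-the-counter medicine → 7.5% → $0.7125
Scented candle $15.60: all other tangible goods → 6.75% → $1.053
Unrounded tax sum = $21.02355 → $21.02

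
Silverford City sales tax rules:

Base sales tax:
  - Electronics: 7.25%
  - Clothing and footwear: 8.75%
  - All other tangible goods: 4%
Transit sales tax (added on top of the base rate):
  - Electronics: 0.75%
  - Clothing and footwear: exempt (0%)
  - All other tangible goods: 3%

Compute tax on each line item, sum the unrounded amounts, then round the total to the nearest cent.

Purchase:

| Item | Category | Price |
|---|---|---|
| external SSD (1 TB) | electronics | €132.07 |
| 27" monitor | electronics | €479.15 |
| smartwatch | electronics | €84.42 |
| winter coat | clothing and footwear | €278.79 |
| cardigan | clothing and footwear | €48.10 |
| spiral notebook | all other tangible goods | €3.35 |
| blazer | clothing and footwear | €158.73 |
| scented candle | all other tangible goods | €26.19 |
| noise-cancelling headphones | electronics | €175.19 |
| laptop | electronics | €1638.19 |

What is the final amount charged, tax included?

€3269.46

External SSD (1 TB) €132.07: electronics → 7.25% + 0.75% transit = 8% → €10.5656
27" monitor €479.15: electronics → 7.25% + 0.75% transit = 8% → €38.332
Smartwatch €84.42: electronics → 7.25% + 0.75% transit = 8% → €6.7536
Winter coat €278.79: clothing and footwear → 8.75% + 0% transit = 8.75% → €24.394125
Cardigan €48.10: clothing and footwear → 8.75% + 0% transit = 8.75% → €4.20875
Spiral notebook €3.35: all other tangible goods → 4% + 3% transit = 7% → €0.2345
Blazer €158.73: clothing and footwear → 8.75% + 0% transit = 8.75% → €13.888875
Scented candle €26.19: all other tangible goods → 4% + 3% transit = 7% → €1.8333
Noise-cancelling headphones €175.19: electronics → 7.25% + 0.75% transit = 8% → €14.0152
Laptop €1638.19: electronics → 7.25% + 0.75% transit = 8% → €131.0552
Subtotal = €3024.18; unrounded tax = €245.28115 → €245.28; total due = €3269.46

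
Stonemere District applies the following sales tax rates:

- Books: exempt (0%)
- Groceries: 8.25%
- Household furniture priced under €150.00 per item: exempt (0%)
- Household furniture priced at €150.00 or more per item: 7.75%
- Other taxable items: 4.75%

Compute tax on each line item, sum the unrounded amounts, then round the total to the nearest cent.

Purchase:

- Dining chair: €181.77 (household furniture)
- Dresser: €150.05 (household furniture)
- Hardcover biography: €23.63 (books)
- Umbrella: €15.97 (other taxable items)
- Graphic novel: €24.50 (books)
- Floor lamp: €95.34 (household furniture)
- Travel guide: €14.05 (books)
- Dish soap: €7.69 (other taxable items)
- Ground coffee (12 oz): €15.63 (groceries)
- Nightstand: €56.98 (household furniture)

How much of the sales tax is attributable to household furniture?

Dining chair €181.77: household furniture, €150.00 or more → 7.75% → €14.087175
Dresser €150.05: household furniture, €150.00 or more → 7.75% → €11.628875
Floor lamp €95.34: household furniture, under €150.00 → 0% → €0.00
Nightstand €56.98: household furniture, under €150.00 → 0% → €0.00
Tax on household furniture: unrounded sum = €25.71605 → €25.72

€25.72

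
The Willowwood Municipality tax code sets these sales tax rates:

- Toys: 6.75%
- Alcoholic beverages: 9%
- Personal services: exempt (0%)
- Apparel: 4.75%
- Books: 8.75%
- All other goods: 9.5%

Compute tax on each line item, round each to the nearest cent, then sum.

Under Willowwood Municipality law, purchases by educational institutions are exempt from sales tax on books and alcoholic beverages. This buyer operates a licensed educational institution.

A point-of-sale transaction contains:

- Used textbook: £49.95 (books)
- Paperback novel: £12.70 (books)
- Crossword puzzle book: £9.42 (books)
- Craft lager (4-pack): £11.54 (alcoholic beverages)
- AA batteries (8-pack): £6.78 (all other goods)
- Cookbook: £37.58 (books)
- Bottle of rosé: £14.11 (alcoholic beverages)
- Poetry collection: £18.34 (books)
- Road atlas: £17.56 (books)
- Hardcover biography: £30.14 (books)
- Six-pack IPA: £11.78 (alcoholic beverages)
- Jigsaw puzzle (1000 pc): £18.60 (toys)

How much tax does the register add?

£1.90

Used textbook £49.95: books, buyer-exempt → 0% → £0.00
Paperback novel £12.70: books, buyer-exempt → 0% → £0.00
Crossword puzzle book £9.42: books, buyer-exempt → 0% → £0.00
Craft lager (4-pack) £11.54: alcoholic beverages, buyer-exempt → 0% → £0.00
AA batteries (8-pack) £6.78: all other goods → 9.5% → £0.64
Cookbook £37.58: books, buyer-exempt → 0% → £0.00
Bottle of rosé £14.11: alcoholic beverages, buyer-exempt → 0% → £0.00
Poetry collection £18.34: books, buyer-exempt → 0% → £0.00
Road atlas £17.56: books, buyer-exempt → 0% → £0.00
Hardcover biography £30.14: books, buyer-exempt → 0% → £0.00
Six-pack IPA £11.78: alcoholic beverages, buyer-exempt → 0% → £0.00
Jigsaw puzzle (1000 pc) £18.60: toys → 6.75% → £1.26
Total tax = £0.64 + £1.26 = £1.90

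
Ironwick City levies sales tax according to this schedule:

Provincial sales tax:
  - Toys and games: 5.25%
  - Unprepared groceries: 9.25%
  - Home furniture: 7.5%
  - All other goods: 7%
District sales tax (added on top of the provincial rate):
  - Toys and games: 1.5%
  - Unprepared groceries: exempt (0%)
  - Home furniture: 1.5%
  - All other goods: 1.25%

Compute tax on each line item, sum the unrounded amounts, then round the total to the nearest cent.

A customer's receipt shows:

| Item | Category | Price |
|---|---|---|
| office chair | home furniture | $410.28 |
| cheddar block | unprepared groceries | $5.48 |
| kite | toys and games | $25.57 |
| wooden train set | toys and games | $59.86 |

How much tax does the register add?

$43.20

Office chair $410.28: home furniture → 7.5% + 1.5% district = 9% → $36.9252
Cheddar block $5.48: unprepared groceries → 9.25% + 0% district = 9.25% → $0.5069
Kite $25.57: toys and games → 5.25% + 1.5% district = 6.75% → $1.725975
Wooden train set $59.86: toys and games → 5.25% + 1.5% district = 6.75% → $4.04055
Unrounded tax sum = $43.198625 → $43.20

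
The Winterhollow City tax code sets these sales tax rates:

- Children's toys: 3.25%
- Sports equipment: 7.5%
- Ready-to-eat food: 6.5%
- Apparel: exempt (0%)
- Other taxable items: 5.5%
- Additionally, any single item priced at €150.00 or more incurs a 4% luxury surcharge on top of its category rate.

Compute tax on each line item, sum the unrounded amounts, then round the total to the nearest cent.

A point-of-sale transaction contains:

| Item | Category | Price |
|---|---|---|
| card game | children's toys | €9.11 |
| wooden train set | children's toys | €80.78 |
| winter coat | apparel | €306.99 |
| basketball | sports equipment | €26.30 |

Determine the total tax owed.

€17.17

Card game €9.11: children's toys → 3.25% → €0.296075
Wooden train set €80.78: children's toys → 3.25% → €2.62535
Winter coat €306.99: apparel → 0% + 4% surcharge = 4% → €12.2796
Basketball €26.30: sports equipment → 7.5% → €1.9725
Unrounded tax sum = €17.173525 → €17.17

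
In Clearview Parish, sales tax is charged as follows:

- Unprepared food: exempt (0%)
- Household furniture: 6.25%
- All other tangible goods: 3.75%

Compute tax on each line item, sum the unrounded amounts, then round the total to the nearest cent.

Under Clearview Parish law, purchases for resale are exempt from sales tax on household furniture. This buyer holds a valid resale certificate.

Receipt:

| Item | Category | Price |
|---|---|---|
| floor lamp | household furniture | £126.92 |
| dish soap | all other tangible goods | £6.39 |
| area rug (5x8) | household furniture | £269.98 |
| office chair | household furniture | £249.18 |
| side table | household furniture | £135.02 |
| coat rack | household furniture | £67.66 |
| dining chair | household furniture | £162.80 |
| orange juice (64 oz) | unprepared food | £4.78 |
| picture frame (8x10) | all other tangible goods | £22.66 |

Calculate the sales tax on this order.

Floor lamp £126.92: household furniture, buyer-exempt → 0% → £0.00
Dish soap £6.39: all other tangible goods → 3.75% → £0.239625
Area rug (5x8) £269.98: household furniture, buyer-exempt → 0% → £0.00
Office chair £249.18: household furniture, buyer-exempt → 0% → £0.00
Side table £135.02: household furniture, buyer-exempt → 0% → £0.00
Coat rack £67.66: household furniture, buyer-exempt → 0% → £0.00
Dining chair £162.80: household furniture, buyer-exempt → 0% → £0.00
Orange juice (64 oz) £4.78: unprepared food → 0% → £0.00
Picture frame (8x10) £22.66: all other tangible goods → 3.75% → £0.84975
Unrounded tax sum = £1.089375 → £1.09

£1.09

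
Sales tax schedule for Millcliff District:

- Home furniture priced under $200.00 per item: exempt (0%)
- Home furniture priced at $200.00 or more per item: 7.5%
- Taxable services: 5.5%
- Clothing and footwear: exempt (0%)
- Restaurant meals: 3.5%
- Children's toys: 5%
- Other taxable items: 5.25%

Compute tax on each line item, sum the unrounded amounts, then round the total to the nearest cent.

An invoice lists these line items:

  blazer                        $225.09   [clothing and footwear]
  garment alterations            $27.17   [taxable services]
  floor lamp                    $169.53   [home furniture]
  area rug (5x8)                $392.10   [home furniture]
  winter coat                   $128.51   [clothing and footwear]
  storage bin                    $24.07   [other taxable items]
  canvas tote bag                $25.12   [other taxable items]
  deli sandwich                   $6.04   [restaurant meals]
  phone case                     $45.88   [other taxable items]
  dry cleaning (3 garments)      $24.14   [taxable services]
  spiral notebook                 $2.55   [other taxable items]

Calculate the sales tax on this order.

Blazer $225.09: clothing and footwear → 0% → $0.00
Garment alterations $27.17: taxable services → 5.5% → $1.49435
Floor lamp $169.53: home furniture, under $200.00 → 0% → $0.00
Area rug (5x8) $392.10: home furniture, $200.00 or more → 7.5% → $29.4075
Winter coat $128.51: clothing and footwear → 0% → $0.00
Storage bin $24.07: other taxable items → 5.25% → $1.263675
Canvas tote bag $25.12: other taxable items → 5.25% → $1.3188
Deli sandwich $6.04: restaurant meals → 3.5% → $0.2114
Phone case $45.88: other taxable items → 5.25% → $2.4087
Dry cleaning (3 garments) $24.14: taxable services → 5.5% → $1.3277
Spiral notebook $2.55: other taxable items → 5.25% → $0.133875
Unrounded tax sum = $37.566 → $37.57

$37.57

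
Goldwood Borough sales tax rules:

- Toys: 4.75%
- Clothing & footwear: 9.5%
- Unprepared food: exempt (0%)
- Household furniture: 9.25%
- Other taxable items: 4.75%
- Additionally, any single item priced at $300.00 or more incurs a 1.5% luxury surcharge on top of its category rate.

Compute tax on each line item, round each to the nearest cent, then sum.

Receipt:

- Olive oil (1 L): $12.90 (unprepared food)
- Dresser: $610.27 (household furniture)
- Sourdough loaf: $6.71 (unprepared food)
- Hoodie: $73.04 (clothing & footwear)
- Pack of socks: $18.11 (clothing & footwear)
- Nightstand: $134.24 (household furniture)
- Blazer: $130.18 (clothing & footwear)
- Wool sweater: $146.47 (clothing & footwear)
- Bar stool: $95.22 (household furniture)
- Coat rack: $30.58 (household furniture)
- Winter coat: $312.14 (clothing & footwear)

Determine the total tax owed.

$158.94

Olive oil (1 L) $12.90: unprepared food → 0% → $0.00
Dresser $610.27: household furniture → 9.25% + 1.5% surcharge = 10.75% → $65.60
Sourdough loaf $6.71: unprepared food → 0% → $0.00
Hoodie $73.04: clothing & footwear → 9.5% → $6.94
Pack of socks $18.11: clothing & footwear → 9.5% → $1.72
Nightstand $134.24: household furniture → 9.25% → $12.42
Blazer $130.18: clothing & footwear → 9.5% → $12.37
Wool sweater $146.47: clothing & footwear → 9.5% → $13.91
Bar stool $95.22: household furniture → 9.25% → $8.81
Coat rack $30.58: household furniture → 9.25% → $2.83
Winter coat $312.14: clothing & footwear → 9.5% + 1.5% surcharge = 11% → $34.34
Total tax = $65.60 + $6.94 + $1.72 + $12.42 + $12.37 + $13.91 + $8.81 + $2.83 + $34.34 = $158.94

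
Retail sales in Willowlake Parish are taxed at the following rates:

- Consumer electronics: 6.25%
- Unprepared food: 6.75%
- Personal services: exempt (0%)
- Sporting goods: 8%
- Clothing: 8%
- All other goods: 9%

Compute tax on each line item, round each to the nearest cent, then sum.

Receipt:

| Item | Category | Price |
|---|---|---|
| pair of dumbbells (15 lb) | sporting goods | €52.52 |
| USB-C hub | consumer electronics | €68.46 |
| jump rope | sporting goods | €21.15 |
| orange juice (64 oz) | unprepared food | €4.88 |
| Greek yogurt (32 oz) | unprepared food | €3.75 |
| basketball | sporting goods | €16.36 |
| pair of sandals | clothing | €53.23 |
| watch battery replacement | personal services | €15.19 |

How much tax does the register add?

€16.32

Pair of dumbbells (15 lb) €52.52: sporting goods → 8% → €4.20
USB-C hub €68.46: consumer electronics → 6.25% → €4.28
Jump rope €21.15: sporting goods → 8% → €1.69
Orange juice (64 oz) €4.88: unprepared food → 6.75% → €0.33
Greek yogurt (32 oz) €3.75: unprepared food → 6.75% → €0.25
Basketball €16.36: sporting goods → 8% → €1.31
Pair of sandals €53.23: clothing → 8% → €4.26
Watch battery replacement €15.19: personal services → 0% → €0.00
Total tax = €4.20 + €4.28 + €1.69 + €0.33 + €0.25 + €1.31 + €4.26 = €16.32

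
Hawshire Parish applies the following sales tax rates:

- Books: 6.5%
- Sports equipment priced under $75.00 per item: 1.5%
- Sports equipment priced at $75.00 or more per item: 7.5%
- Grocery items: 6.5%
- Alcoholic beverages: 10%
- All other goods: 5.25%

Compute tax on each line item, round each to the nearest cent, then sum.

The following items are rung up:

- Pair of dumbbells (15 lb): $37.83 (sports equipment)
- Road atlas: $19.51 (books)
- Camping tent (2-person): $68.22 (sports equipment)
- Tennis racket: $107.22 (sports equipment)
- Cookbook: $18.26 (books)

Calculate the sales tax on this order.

$12.09

Pair of dumbbells (15 lb) $37.83: sports equipment, under $75.00 → 1.5% → $0.57
Road atlas $19.51: books → 6.5% → $1.27
Camping tent (2-person) $68.22: sports equipment, under $75.00 → 1.5% → $1.02
Tennis racket $107.22: sports equipment, $75.00 or more → 7.5% → $8.04
Cookbook $18.26: books → 6.5% → $1.19
Total tax = $0.57 + $1.27 + $1.02 + $8.04 + $1.19 = $12.09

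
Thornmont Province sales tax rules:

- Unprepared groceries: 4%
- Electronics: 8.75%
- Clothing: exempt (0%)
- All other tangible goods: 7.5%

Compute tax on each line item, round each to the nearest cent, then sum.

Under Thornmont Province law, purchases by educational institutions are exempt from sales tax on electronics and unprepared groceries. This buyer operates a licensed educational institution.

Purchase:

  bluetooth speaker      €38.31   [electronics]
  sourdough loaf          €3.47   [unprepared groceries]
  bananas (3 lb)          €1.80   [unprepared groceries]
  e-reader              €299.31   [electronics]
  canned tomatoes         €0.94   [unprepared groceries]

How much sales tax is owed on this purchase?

€0.00

Bluetooth speaker €38.31: electronics, buyer-exempt → 0% → €0.00
Sourdough loaf €3.47: unprepared groceries, buyer-exempt → 0% → €0.00
Bananas (3 lb) €1.80: unprepared groceries, buyer-exempt → 0% → €0.00
E-reader €299.31: electronics, buyer-exempt → 0% → €0.00
Canned tomatoes €0.94: unprepared groceries, buyer-exempt → 0% → €0.00
Total tax = €0.00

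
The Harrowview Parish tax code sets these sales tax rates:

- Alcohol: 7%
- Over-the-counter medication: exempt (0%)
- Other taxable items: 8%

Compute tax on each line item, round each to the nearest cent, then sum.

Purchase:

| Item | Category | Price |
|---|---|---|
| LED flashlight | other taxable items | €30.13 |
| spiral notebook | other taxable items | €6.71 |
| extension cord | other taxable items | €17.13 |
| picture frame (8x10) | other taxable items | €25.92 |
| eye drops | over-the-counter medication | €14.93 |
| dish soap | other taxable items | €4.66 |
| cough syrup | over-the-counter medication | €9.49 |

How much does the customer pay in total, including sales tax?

LED flashlight €30.13: other taxable items → 8% → €2.41
Spiral notebook €6.71: other taxable items → 8% → €0.54
Extension cord €17.13: other taxable items → 8% → €1.37
Picture frame (8x10) €25.92: other taxable items → 8% → €2.07
Eye drops €14.93: over-the-counter medication → 0% → €0.00
Dish soap €4.66: other taxable items → 8% → €0.37
Cough syrup €9.49: over-the-counter medication → 0% → €0.00
Subtotal = €108.97; tax = €6.76; total due = €115.73

€115.73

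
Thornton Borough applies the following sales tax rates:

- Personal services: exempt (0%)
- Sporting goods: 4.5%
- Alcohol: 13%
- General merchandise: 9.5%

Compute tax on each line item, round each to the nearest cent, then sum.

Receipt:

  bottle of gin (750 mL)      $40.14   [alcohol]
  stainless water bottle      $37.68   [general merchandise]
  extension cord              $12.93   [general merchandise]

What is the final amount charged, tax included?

$100.78

Bottle of gin (750 mL) $40.14: alcohol → 13% → $5.22
Stainless water bottle $37.68: general merchandise → 9.5% → $3.58
Extension cord $12.93: general merchandise → 9.5% → $1.23
Subtotal = $90.75; tax = $10.03; total due = $100.78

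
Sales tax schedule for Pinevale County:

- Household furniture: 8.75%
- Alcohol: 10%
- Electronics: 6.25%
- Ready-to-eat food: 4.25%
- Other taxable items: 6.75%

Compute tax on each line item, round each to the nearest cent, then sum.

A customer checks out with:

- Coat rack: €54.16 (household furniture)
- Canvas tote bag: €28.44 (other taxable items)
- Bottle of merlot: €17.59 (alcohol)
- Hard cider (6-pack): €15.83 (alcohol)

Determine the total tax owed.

Coat rack €54.16: household furniture → 8.75% → €4.74
Canvas tote bag €28.44: other taxable items → 6.75% → €1.92
Bottle of merlot €17.59: alcohol → 10% → €1.76
Hard cider (6-pack) €15.83: alcohol → 10% → €1.58
Total tax = €4.74 + €1.92 + €1.76 + €1.58 = €10.00

€10.00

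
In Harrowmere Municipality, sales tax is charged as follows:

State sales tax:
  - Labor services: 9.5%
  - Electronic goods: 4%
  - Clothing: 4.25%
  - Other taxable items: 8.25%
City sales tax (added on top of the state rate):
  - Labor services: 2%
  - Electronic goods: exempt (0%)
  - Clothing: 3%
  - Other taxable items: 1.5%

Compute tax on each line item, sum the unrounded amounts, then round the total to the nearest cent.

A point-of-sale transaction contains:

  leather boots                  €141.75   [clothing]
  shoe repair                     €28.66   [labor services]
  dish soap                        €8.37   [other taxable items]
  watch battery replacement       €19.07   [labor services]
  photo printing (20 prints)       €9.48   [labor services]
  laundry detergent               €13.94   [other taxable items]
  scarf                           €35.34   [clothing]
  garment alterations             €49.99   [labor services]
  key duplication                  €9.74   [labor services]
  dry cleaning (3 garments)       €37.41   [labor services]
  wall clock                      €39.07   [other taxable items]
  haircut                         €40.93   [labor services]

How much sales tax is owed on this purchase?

€41.28

Leather boots €141.75: clothing → 4.25% + 3% city = 7.25% → €10.276875
Shoe repair €28.66: labor services → 9.5% + 2% city = 11.5% → €3.2959
Dish soap €8.37: other taxable items → 8.25% + 1.5% city = 9.75% → €0.816075
Watch battery replacement €19.07: labor services → 9.5% + 2% city = 11.5% → €2.19305
Photo printing (20 prints) €9.48: labor services → 9.5% + 2% city = 11.5% → €1.0902
Laundry detergent €13.94: other taxable items → 8.25% + 1.5% city = 9.75% → €1.35915
Scarf €35.34: clothing → 4.25% + 3% city = 7.25% → €2.56215
Garment alterations €49.99: labor services → 9.5% + 2% city = 11.5% → €5.74885
Key duplication €9.74: labor services → 9.5% + 2% city = 11.5% → €1.1201
Dry cleaning (3 garments) €37.41: labor services → 9.5% + 2% city = 11.5% → €4.30215
Wall clock €39.07: other taxable items → 8.25% + 1.5% city = 9.75% → €3.809325
Haircut €40.93: labor services → 9.5% + 2% city = 11.5% → €4.70695
Unrounded tax sum = €41.280775 → €41.28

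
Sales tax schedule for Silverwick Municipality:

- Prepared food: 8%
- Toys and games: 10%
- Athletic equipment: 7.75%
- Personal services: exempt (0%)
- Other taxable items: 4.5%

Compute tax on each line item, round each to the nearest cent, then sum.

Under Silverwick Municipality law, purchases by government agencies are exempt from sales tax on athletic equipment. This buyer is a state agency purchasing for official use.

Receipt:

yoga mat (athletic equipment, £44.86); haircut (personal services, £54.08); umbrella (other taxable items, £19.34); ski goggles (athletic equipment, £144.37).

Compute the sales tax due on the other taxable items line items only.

£0.87

Umbrella £19.34: other taxable items → 4.5% → £0.87
Tax on other taxable items = £0.87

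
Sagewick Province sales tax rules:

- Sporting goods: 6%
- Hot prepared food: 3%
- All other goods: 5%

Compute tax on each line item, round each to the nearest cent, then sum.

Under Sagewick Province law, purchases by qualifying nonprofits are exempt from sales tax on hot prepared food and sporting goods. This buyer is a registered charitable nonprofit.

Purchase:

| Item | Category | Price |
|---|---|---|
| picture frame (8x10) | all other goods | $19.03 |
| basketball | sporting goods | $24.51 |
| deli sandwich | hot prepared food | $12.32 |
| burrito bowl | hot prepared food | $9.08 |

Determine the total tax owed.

$0.95

Picture frame (8x10) $19.03: all other goods → 5% → $0.95
Basketball $24.51: sporting goods, buyer-exempt → 0% → $0.00
Deli sandwich $12.32: hot prepared food, buyer-exempt → 0% → $0.00
Burrito bowl $9.08: hot prepared food, buyer-exempt → 0% → $0.00
Total tax = $0.95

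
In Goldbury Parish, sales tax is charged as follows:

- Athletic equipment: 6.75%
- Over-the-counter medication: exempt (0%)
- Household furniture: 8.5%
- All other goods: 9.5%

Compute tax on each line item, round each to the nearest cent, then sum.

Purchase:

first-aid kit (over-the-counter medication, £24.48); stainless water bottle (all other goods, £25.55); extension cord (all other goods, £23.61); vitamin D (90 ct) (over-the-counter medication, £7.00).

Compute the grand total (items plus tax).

First-aid kit £24.48: over-the-counter medication → 0% → £0.00
Stainless water bottle £25.55: all other goods → 9.5% → £2.43
Extension cord £23.61: all other goods → 9.5% → £2.24
Vitamin D (90 ct) £7.00: over-the-counter medication → 0% → £0.00
Subtotal = £80.64; tax = £4.67; total due = £85.31

£85.31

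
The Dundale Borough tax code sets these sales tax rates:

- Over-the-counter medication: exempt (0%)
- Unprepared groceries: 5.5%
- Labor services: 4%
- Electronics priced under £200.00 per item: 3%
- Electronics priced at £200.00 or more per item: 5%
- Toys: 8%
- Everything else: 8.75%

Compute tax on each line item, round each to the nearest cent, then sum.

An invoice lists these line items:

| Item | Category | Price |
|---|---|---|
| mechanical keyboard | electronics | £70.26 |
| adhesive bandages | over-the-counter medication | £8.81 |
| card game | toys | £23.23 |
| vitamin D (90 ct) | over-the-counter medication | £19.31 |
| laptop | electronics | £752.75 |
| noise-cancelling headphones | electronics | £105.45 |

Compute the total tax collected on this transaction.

Mechanical keyboard £70.26: electronics, under £200.00 → 3% → £2.11
Adhesive bandages £8.81: over-the-counter medication → 0% → £0.00
Card game £23.23: toys → 8% → £1.86
Vitamin D (90 ct) £19.31: over-the-counter medication → 0% → £0.00
Laptop £752.75: electronics, £200.00 or more → 5% → £37.64
Noise-cancelling headphones £105.45: electronics, under £200.00 → 3% → £3.16
Total tax = £2.11 + £1.86 + £37.64 + £3.16 = £44.77

£44.77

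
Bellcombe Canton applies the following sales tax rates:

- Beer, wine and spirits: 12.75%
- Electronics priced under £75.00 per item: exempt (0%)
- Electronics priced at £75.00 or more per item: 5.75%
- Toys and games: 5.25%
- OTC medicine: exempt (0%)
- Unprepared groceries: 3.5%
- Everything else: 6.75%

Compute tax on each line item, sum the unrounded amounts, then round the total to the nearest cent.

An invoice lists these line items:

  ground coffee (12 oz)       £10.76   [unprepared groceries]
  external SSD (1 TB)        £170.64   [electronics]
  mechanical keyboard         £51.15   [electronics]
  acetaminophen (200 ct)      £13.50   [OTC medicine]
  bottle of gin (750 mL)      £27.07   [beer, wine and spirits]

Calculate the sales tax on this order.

£13.64

Ground coffee (12 oz) £10.76: unprepared groceries → 3.5% → £0.3766
External SSD (1 TB) £170.64: electronics, £75.00 or more → 5.75% → £9.8118
Mechanical keyboard £51.15: electronics, under £75.00 → 0% → £0.00
Acetaminophen (200 ct) £13.50: OTC medicine → 0% → £0.00
Bottle of gin (750 mL) £27.07: beer, wine and spirits → 12.75% → £3.451425
Unrounded tax sum = £13.639825 → £13.64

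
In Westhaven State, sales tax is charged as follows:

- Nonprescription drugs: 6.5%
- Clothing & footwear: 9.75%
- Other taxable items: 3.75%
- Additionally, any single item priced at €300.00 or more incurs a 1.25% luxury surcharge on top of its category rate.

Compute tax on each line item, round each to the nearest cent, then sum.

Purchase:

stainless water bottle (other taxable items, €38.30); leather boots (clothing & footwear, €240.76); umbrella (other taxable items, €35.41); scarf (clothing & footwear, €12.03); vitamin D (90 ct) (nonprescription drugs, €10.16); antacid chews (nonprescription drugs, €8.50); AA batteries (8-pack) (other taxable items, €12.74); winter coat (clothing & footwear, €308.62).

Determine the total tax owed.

€63.05

Stainless water bottle €38.30: other taxable items → 3.75% → €1.44
Leather boots €240.76: clothing & footwear → 9.75% → €23.47
Umbrella €35.41: other taxable items → 3.75% → €1.33
Scarf €12.03: clothing & footwear → 9.75% → €1.17
Vitamin D (90 ct) €10.16: nonprescription drugs → 6.5% → €0.66
Antacid chews €8.50: nonprescription drugs → 6.5% → €0.55
AA batteries (8-pack) €12.74: other taxable items → 3.75% → €0.48
Winter coat €308.62: clothing & footwear → 9.75% + 1.25% surcharge = 11% → €33.95
Total tax = €1.44 + €23.47 + €1.33 + €1.17 + €0.66 + €0.55 + €0.48 + €33.95 = €63.05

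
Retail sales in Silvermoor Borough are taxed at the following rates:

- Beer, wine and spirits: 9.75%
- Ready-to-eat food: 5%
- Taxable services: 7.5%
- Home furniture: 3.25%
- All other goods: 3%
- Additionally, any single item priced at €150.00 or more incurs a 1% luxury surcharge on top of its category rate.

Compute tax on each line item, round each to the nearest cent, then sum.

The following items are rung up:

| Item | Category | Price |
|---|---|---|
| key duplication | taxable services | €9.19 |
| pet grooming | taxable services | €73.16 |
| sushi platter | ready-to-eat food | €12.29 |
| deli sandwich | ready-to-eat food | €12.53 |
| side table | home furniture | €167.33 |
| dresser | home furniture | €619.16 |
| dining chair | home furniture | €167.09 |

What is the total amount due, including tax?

€1108.69

Key duplication €9.19: taxable services → 7.5% → €0.69
Pet grooming €73.16: taxable services → 7.5% → €5.49
Sushi platter €12.29: ready-to-eat food → 5% → €0.61
Deli sandwich €12.53: ready-to-eat food → 5% → €0.63
Side table €167.33: home furniture → 3.25% + 1% surcharge = 4.25% → €7.11
Dresser €619.16: home furniture → 3.25% + 1% surcharge = 4.25% → €26.31
Dining chair €167.09: home furniture → 3.25% + 1% surcharge = 4.25% → €7.10
Subtotal = €1060.75; tax = €47.94; total due = €1108.69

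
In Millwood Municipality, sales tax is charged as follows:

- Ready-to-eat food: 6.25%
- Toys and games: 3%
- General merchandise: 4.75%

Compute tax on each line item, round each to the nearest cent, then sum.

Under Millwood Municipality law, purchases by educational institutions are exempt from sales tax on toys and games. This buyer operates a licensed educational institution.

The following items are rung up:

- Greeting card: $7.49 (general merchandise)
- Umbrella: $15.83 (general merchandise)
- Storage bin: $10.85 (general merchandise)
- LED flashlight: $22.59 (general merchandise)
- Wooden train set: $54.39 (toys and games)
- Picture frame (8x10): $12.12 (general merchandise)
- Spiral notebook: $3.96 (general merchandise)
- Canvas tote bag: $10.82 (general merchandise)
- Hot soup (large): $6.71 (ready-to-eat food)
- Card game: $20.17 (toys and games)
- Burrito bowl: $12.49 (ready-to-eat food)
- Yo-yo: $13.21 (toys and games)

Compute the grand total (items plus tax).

Greeting card $7.49: general merchandise → 4.75% → $0.36
Umbrella $15.83: general merchandise → 4.75% → $0.75
Storage bin $10.85: general merchandise → 4.75% → $0.52
LED flashlight $22.59: general merchandise → 4.75% → $1.07
Wooden train set $54.39: toys and games, buyer-exempt → 0% → $0.00
Picture frame (8x10) $12.12: general merchandise → 4.75% → $0.58
Spiral notebook $3.96: general merchandise → 4.75% → $0.19
Canvas tote bag $10.82: general merchandise → 4.75% → $0.51
Hot soup (large) $6.71: ready-to-eat food → 6.25% → $0.42
Card game $20.17: toys and games, buyer-exempt → 0% → $0.00
Burrito bowl $12.49: ready-to-eat food → 6.25% → $0.78
Yo-yo $13.21: toys and games, buyer-exempt → 0% → $0.00
Subtotal = $190.63; tax = $5.18; total due = $195.81

$195.81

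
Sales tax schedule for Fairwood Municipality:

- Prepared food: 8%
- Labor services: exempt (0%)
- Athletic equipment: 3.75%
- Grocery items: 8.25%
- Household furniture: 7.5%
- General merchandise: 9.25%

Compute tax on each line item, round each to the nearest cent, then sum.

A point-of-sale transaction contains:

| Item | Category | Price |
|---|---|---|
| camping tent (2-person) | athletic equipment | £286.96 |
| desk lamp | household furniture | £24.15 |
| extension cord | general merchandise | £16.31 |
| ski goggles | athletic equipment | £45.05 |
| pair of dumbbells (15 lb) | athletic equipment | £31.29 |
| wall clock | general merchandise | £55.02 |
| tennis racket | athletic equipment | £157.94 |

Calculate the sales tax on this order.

£27.95

Camping tent (2-person) £286.96: athletic equipment → 3.75% → £10.76
Desk lamp £24.15: household furniture → 7.5% → £1.81
Extension cord £16.31: general merchandise → 9.25% → £1.51
Ski goggles £45.05: athletic equipment → 3.75% → £1.69
Pair of dumbbells (15 lb) £31.29: athletic equipment → 3.75% → £1.17
Wall clock £55.02: general merchandise → 9.25% → £5.09
Tennis racket £157.94: athletic equipment → 3.75% → £5.92
Total tax = £10.76 + £1.81 + £1.51 + £1.69 + £1.17 + £5.09 + £5.92 = £27.95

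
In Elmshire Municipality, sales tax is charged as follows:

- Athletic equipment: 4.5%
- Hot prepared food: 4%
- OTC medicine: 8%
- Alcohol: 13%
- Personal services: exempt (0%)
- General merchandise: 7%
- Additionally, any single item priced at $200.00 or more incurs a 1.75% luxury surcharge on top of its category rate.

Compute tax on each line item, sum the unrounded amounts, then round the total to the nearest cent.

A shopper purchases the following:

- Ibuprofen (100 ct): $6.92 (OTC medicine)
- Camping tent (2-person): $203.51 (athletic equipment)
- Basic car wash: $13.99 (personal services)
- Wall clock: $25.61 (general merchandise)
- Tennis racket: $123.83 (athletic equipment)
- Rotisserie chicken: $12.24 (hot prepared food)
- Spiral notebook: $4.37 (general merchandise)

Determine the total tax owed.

$21.43

Ibuprofen (100 ct) $6.92: OTC medicine → 8% → $0.5536
Camping tent (2-person) $203.51: athletic equipment → 4.5% + 1.75% surcharge = 6.25% → $12.719375
Basic car wash $13.99: personal services → 0% → $0.00
Wall clock $25.61: general merchandise → 7% → $1.7927
Tennis racket $123.83: athletic equipment → 4.5% → $5.57235
Rotisserie chicken $12.24: hot prepared food → 4% → $0.4896
Spiral notebook $4.37: general merchandise → 7% → $0.3059
Unrounded tax sum = $21.433525 → $21.43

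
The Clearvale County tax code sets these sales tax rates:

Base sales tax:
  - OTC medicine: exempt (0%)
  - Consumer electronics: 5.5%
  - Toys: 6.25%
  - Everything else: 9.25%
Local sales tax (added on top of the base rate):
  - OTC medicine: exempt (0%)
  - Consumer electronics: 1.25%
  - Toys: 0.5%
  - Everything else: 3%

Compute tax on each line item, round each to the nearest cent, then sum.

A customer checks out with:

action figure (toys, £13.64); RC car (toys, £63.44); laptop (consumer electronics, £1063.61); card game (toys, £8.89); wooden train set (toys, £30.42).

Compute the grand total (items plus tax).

£1259.64

Action figure £13.64: toys → 6.25% + 0.5% local = 6.75% → £0.92
RC car £63.44: toys → 6.25% + 0.5% local = 6.75% → £4.28
Laptop £1063.61: consumer electronics → 5.5% + 1.25% local = 6.75% → £71.79
Card game £8.89: toys → 6.25% + 0.5% local = 6.75% → £0.60
Wooden train set £30.42: toys → 6.25% + 0.5% local = 6.75% → £2.05
Subtotal = £1180.00; tax = £79.64; total due = £1259.64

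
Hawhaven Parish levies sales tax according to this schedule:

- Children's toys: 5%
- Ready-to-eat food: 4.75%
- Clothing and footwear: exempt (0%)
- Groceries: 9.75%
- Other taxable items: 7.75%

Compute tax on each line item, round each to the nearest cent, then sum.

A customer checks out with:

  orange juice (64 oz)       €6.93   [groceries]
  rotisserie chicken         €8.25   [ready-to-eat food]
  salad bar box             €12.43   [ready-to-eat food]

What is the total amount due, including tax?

Orange juice (64 oz) €6.93: groceries → 9.75% → €0.68
Rotisserie chicken €8.25: ready-to-eat food → 4.75% → €0.39
Salad bar box €12.43: ready-to-eat food → 4.75% → €0.59
Subtotal = €27.61; tax = €1.66; total due = €29.27

€29.27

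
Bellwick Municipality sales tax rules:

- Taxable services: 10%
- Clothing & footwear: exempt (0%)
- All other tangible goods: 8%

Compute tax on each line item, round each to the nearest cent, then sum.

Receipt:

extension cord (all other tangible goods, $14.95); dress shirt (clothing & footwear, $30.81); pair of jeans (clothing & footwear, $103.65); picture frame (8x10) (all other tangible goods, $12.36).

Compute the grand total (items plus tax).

$163.96

Extension cord $14.95: all other tangible goods → 8% → $1.20
Dress shirt $30.81: clothing & footwear → 0% → $0.00
Pair of jeans $103.65: clothing & footwear → 0% → $0.00
Picture frame (8x10) $12.36: all other tangible goods → 8% → $0.99
Subtotal = $161.77; tax = $2.19; total due = $163.96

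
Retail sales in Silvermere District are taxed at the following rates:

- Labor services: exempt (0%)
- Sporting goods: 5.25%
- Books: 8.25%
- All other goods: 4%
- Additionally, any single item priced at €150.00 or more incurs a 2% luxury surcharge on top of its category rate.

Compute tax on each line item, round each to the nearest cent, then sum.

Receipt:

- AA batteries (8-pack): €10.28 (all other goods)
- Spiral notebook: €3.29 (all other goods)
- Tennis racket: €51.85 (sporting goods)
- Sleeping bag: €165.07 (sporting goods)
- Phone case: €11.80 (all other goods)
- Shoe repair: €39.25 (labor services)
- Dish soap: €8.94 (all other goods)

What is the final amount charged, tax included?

AA batteries (8-pack) €10.28: all other goods → 4% → €0.41
Spiral notebook €3.29: all other goods → 4% → €0.13
Tennis racket €51.85: sporting goods → 5.25% → €2.72
Sleeping bag €165.07: sporting goods → 5.25% + 2% surcharge = 7.25% → €11.97
Phone case €11.80: all other goods → 4% → €0.47
Shoe repair €39.25: labor services → 0% → €0.00
Dish soap €8.94: all other goods → 4% → €0.36
Subtotal = €290.48; tax = €16.06; total due = €306.54

€306.54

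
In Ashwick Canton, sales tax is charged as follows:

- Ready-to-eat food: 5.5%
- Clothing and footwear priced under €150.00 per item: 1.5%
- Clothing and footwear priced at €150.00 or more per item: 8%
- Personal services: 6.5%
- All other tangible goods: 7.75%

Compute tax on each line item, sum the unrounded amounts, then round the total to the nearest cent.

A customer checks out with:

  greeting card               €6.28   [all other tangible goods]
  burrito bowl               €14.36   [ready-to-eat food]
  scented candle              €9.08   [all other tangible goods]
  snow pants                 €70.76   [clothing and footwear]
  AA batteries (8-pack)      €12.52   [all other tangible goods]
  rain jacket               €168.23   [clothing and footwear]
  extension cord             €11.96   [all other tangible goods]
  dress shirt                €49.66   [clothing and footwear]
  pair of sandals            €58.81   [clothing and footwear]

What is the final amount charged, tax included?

€421.68

Greeting card €6.28: all other tangible goods → 7.75% → €0.4867
Burrito bowl €14.36: ready-to-eat food → 5.5% → €0.7898
Scented candle €9.08: all other tangible goods → 7.75% → €0.7037
Snow pants €70.76: clothing and footwear, under €150.00 → 1.5% → €1.0614
AA batteries (8-pack) €12.52: all other tangible goods → 7.75% → €0.9703
Rain jacket €168.23: clothing and footwear, €150.00 or more → 8% → €13.4584
Extension cord €11.96: all other tangible goods → 7.75% → €0.9269
Dress shirt €49.66: clothing and footwear, under €150.00 → 1.5% → €0.7449
Pair of sandals €58.81: clothing and footwear, under €150.00 → 1.5% → €0.88215
Subtotal = €401.66; unrounded tax = €20.02425 → €20.02; total due = €421.68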